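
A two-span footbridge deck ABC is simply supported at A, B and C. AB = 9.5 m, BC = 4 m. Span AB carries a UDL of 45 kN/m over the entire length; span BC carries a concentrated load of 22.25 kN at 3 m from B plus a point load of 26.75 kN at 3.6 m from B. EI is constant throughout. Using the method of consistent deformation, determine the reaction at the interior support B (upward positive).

Take M_B as the redundant. Released structure: two simple spans AB and BC with a hinge at B.
End slopes at the hinge B, treating each span as simply supported:
  span AB: UDL 45: wL³/(24EI) = 1608/EI
  span BC: point load 22.25 at a = 3: Pab(L + b)/(6LEI) = 13.91/EI
  span BC: point load 26.75 at a = 3.6: Pab(L + b)/(6LEI) = 7.062/EI
  relative rotation θ_0 = (1608 + 20.97)/EI = 1629/EI
A unit hogging moment at B produces rotation L₁/(3EI) + L₂/(3EI) = 4.5/EI.
Slope continuity at B: θ_0 = M_B·4.5/EI, so M_B = 1629/4.5 = 361.9 kN·m (hogging).
Span AB, ΣM about A with M_B applied at B: R_B^{AB}·9.5 = 2031 + 361.9, so R_B^{AB} = 251.8 kN and R_A = 427.5 − 251.8 = 175.7 kN.
Span BC, ΣM about C: R_B^{BC}·4 = 32.95 + 361.9, so R_B^{BC} = 98.71 kN and R_C = 49 − 98.71 = -49.71 kN.
R_B = 251.8 + 98.71 = 350.6 kN.

R_B = 350.6 kN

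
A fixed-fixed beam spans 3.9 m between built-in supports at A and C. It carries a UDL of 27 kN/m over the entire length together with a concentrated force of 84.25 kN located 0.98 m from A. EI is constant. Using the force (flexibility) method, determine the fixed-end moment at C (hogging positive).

M_C = 49.76 kN·m

Take the two fixed-end moments M_A, M_C as redundants; the released structure is the simple span AC.
On the primary (simply-supported) span, the end slopes from the loading are:
  at A: UDL 27: wL³/(24EI) = 66.73/EI
  at C: UDL 27: wL³/(24EI) = 66.73/EI
  at A: point load 84.25 at a = 0.98: Pab(L + b)/(6LEI) = 70.27/EI
  at C: point load 84.25 at a = 0.98: Pab(L + a)/(6LEI) = 50.28/EI
  θ_A0 = 137/EI,  θ_C0 = 117/EI
Flexibility coefficients: a unit moment at one end gives L/(3EI) there and L/(6EI) at the far end, so f₁₁ = f₂₂ = 1.3/EI and f₁₂ = f₂₁ = 0.65/EI.
Compatibility — zero rotation at each built-in end:
  1.3 M_A + 0.65 M_C = 137
  0.65 M_A + 1.3 M_C = 117
Solving the pair gives M_A = 80.51 kN·m and M_C = 49.76 kN·m (hogging).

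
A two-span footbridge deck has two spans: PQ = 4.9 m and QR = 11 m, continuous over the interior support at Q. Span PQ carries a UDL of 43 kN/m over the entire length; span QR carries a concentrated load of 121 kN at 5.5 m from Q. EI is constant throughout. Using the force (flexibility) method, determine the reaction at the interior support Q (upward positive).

Insert a hinge at Q; M_Q is the redundant, and each span becomes simply supported.
Discontinuity in slope at Q on the released structure — sum the simple-span end rotations:
  span PQ: UDL 43: wL³/(24EI) = 210.8/EI
  span QR: point load 121 at a = 5.5: Pab(L + b)/(6LEI) = 915.1/EI
  relative rotation θ_0 = (210.8 + 915.1)/EI = 1126/EI
A unit hogging moment at Q produces rotation L₁/(3EI) + L₂/(3EI) = 5.3/EI.
Slope continuity at Q: θ_0 = M_Q·5.3/EI, so M_Q = 1126/5.3 = 212.4 kN·m (hogging).
Span PQ, ΣM about P with M_Q applied at Q: R_Q^{PQ}·4.9 = 516.2 + 212.4, so R_Q^{PQ} = 148.7 kN and R_P = 210.7 − 148.7 = 62 kN.
Span QR, ΣM about R: R_Q^{QR}·11 = 665.5 + 212.4, so R_Q^{QR} = 79.81 kN and R_R = 121 − 79.81 = 41.19 kN.
R_Q = 148.7 + 79.81 = 228.5 kN.

R_Q = 228.5 kN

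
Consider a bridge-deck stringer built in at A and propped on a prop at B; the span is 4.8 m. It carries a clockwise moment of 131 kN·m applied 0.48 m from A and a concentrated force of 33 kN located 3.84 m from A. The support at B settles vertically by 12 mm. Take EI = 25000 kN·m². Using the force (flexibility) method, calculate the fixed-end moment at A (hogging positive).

M_A = 147.9 kN·m

Release the roller at B. Primary structure: cantilever fixed at A.
Free-end deflection of the primary structure under the applied loading (downward +):
  clockwise couple 131 at a = 0.48: M₀a(2L − a)/(2EI) = 286.7/EI
  point load 33 at a = 3.84: Pa²(3L − a)/(6EI) = 856.4/EI
  δ_0 = 1143/EI
Flexibility coefficient — unit upward force at B: δ_{BB} = L³/(3EI) = 36.86/EI.
With EI = 25000 kN·m²: δ_0 = 0.045726 m and δ_{BB} = 0.001475 m/kN.
Compatibility — the beam at B must follow the support down by 0.012 m: δ_0 − R_B·δ_{BB} = 0.012, so R_B = (0.045726 − 0.012)/0.001475 = 22.87 kN.
Moment equilibrium about A: M_A = Σ(load moments about A) − R_B·L = 257.7 − 22.87×4.8 = 147.9 kN·m.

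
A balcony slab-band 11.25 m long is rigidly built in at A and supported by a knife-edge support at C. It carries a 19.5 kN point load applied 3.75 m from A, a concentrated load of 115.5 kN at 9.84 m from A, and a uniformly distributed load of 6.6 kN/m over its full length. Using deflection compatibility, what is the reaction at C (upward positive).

R_C = 124.6 kN

Remove the prop at C; the released (primary) structure is a cantilever built in at A.
Deflection at C on the released cantilever, summing each load's contribution:
  point load 19.5 at a = 3.75: Pa²(3L − a)/(6EI) = 1371/EI
  point load 115.5 at a = 9.84: Pa²(3L − a)/(6EI) = 44566/EI
  UDL 6.6: wL⁴/(8EI) = 13215/EI
  δ_0 = 59152/EI
Tip deflection under a unit load at C: L³/(3EI) = 474.6/EI.
The prop prevents deflection at C: R_C = δ_0/δ_{CC} = 59152/474.6 = 124.6 kN.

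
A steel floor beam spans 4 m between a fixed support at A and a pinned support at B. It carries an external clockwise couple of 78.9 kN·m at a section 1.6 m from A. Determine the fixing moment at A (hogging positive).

Release the roller at B. Primary structure: cantilever fixed at A.
Primary-structure tip deflection at B by superposition:
  clockwise couple 78.9 at a = 1.6: M₀a(2L − a)/(2EI) = 404/EI
Flexibility coefficient — unit upward force at B: δ_{BB} = L³/(3EI) = 21.33/EI.
The prop prevents deflection at B: R_B = δ_0/δ_{BB} = 404/21.33 = 18.94 kN.
Moment equilibrium about A: M_A = Σ(load moments about A) − R_B·L = 78.9 − 18.94×4 = 3.156 kN·m.

M_A = 3.156 kN·m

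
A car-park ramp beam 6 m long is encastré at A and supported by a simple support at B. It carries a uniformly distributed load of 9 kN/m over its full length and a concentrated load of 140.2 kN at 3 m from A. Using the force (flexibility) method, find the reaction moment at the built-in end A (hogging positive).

M_A = 198.2 kN·m

Choose R_B as the redundant. The primary structure is the cantilever fixed at A.
Primary-structure tip deflection at B by superposition:
  UDL 9: wL⁴/(8EI) = 1458/EI
  point load 140.2 at a = 3: Pa²(3L − a)/(6EI) = 3154/EI
  δ_0 = 4612/EI
Flexibility coefficient — unit upward force at B: δ_{BB} = L³/(3EI) = 72/EI.
The prop prevents deflection at B: R_B = δ_0/δ_{BB} = 4612/72 = 64.06 kN.
Moment equilibrium about A: M_A = Σ(load moments about A) − R_B·L = 582.6 − 64.06×6 = 198.2 kN·m.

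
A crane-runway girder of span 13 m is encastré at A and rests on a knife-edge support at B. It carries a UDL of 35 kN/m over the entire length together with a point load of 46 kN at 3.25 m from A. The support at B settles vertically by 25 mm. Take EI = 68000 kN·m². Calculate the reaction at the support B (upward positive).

Choose R_B as the redundant. The primary structure is the cantilever fixed at A.
Primary-structure tip deflection at B by superposition:
  UDL 35: wL⁴/(8EI) = 124954/EI
  point load 46 at a = 3.25: Pa²(3L − a)/(6EI) = 2895/EI
  δ_0 = 127849/EI
Flexibility coefficient — unit upward force at B: δ_{BB} = L³/(3EI) = 732.3/EI.
With EI = 68000 kN·m²: δ_0 = 1.8801 m and δ_{BB} = 0.01077 m/kN.
Compatibility — the beam at B must follow the support down by 0.025 m: δ_0 − R_B·δ_{BB} = 0.025, so R_B = (1.8801 − 0.025)/0.01077 = 172.3 kN.

R_B = 172.3 kN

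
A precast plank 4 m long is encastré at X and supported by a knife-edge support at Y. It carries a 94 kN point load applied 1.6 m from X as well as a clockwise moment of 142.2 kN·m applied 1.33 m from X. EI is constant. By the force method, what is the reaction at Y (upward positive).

Choose R_Y as the redundant. The primary structure is the cantilever fixed at X.
Free-end deflection of the primary structure under the applied loading (downward +):
  point load 94 at a = 1.6: Pa²(3L − a)/(6EI) = 417.1/EI
  clockwise couple 142.2 at a = 1.33: M₀a(2L − a)/(2EI) = 630.7/EI
  δ_0 = 1048/EI
Flexibility coefficient — unit upward force at Y: δ_{YY} = L³/(3EI) = 21.33/EI.
Compatibility at Y: δ_0 − R_Y·δ_{YY} = 0, so R_Y = 1048/21.33 = 49.12 kN.

R_Y = 49.12 kN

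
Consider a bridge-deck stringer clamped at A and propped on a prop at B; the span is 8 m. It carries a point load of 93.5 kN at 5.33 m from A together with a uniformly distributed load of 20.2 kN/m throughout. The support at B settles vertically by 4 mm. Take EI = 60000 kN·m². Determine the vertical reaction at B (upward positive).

Remove the prop at B; the released (primary) structure is a cantilever built in at A.
Free-end deflection of the primary structure under the applied loading (downward +):
  point load 93.5 at a = 5.33: Pa²(3L − a)/(6EI) = 8265/EI
  UDL 20.2: wL⁴/(8EI) = 10342/EI
  δ_0 = 18608/EI
Tip deflection under a unit load at B: L³/(3EI) = 170.7/EI.
With EI = 60000 kN·m²: δ_0 = 0.31013 m and δ_{BB} = 0.002844 m/kN.
Compatibility — the beam at B must follow the support down by 0.004 m: δ_0 − R_B·δ_{BB} = 0.004, so R_B = (0.31013 − 0.004)/0.002844 = 107.6 kN.

R_B = 107.6 kN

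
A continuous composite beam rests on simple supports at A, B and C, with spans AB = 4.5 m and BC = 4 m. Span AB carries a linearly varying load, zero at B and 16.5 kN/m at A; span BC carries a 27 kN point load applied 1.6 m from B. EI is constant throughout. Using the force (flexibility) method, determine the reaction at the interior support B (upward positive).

Release continuity at B by inserting a hinge; the redundant is the internal moment M_B. The primary structure is two simply-supported spans AB and BC.
End slopes at the hinge B, treating each span as simply supported:
  span AB: triangular load, peak 16.5: 7w₀L³/(360EI) = 29.24/EI
  span BC: point load 27 at a = 1.6: Pab(L + b)/(6LEI) = 27.65/EI
  relative rotation θ_0 = (29.24 + 27.65)/EI = 56.88/EI
A unit hogging moment at B produces rotation L₁/(3EI) + L₂/(3EI) = 2.833/EI.
Compatibility: M_B·(L₁+L₂)/(3EI) = θ_0, giving M_B = 20.08 kN·m (hogging).
Span AB, ΣM about A with M_B applied at B: R_B^{AB}·4.5 = 55.69 + 20.08, so R_B^{AB} = 16.84 kN and R_A = 37.12 − 16.84 = 20.29 kN.
Span BC, ΣM about C: R_B^{BC}·4 = 64.8 + 20.08, so R_B^{BC} = 21.22 kN and R_C = 27 − 21.22 = 5.781 kN.
R_B = 16.84 + 21.22 = 38.06 kN.

R_B = 38.06 kN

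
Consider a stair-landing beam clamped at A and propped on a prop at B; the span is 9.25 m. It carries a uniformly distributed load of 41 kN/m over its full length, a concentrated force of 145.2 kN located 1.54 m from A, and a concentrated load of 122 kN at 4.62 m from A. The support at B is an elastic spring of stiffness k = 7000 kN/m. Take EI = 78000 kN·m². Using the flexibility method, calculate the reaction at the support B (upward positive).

Release the roller at B. Primary structure: cantilever fixed at A.
Free-end deflection of the primary structure under the applied loading (downward +):
  UDL 41: wL⁴/(8EI) = 37520/EI
  point load 145.2 at a = 1.54: Pa²(3L − a)/(6EI) = 1504/EI
  point load 122 at a = 4.62: Pa²(3L − a)/(6EI) = 10038/EI
  δ_0 = 49063/EI
Flexibility coefficient — unit upward force at B: δ_{BB} = L³/(3EI) = 263.8/EI.
With EI = 78000 kN·m²: δ_0 = 0.62901 m and δ_{BB} = 0.003382 m/kN.
Compatibility — the spring shortens by R_B/k under the reaction it provides: δ_0 − R_B·δ_{BB} = R_B/k. With 1/k = 0.000143 m/kN, R_B = δ_0 / (δ_{BB} + 1/k) = 0.62901 / (0.003382 + 0.000143) = 178.4 kN.

R_B = 178.4 kN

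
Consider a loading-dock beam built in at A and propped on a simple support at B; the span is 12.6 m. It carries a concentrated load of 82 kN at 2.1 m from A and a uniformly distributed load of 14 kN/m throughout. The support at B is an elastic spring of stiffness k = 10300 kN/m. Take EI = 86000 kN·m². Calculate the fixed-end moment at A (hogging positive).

Remove the prop at B; the released (primary) structure is a cantilever built in at A.
Free-end deflection of the primary structure under the applied loading (downward +):
  point load 82 at a = 2.1: Pa²(3L − a)/(6EI) = 2152/EI
  UDL 14: wL⁴/(8EI) = 44108/EI
  δ_0 = 46260/EI
Flexibility coefficient — unit upward force at B: δ_{BB} = L³/(3EI) = 666.8/EI.
With EI = 86000 kN·m²: δ_0 = 0.53791 m and δ_{BB} = 0.007753 m/kN.
Compatibility — the spring shortens by R_B/k under the reaction it provides: δ_0 − R_B·δ_{BB} = R_B/k. With 1/k = 0.000097 m/kN, R_B = δ_0 / (δ_{BB} + 1/k) = 0.53791 / (0.007753 + 0.000097) = 68.52 kN.
Moment equilibrium about A: M_A = Σ(load moments about A) − R_B·L = 1284 − 68.52×12.6 = 420.2 kN·m.

M_A = 420.2 kN·m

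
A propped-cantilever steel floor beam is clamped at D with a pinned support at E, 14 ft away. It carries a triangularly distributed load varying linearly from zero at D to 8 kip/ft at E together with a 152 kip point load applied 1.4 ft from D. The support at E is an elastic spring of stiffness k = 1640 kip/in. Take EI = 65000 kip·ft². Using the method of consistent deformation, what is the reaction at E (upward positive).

R_E = 32.89 kip

Take the reaction at E as the redundant and release it; the primary structure is a cantilever fixed at D.
Free-end deflection of the primary structure under the applied loading (downward +):
  triangular load, peak 8 at the free end: 11w₀L⁴/(120EI) = 28172/EI
  point load 152 at a = 1.4: Pa²(3L − a)/(6EI) = 2016/EI
  δ_0 = 30188/EI
Tip deflection under a unit load at E: L³/(3EI) = 914.7/EI.
With EI = 65000 kip·ft²: δ_0 = 0.46443 ft and δ_{EE} = 0.014072 ft/kip.
Compatibility — the spring shortens by R_E/k under the reaction it provides: δ_0 − R_E·δ_{EE} = R_E/k. With 1/k = 1/(1640×12) ft/kip = 0.000051 ft/kip, R_E = δ_0 / (δ_{EE} + 1/k) = 0.46443 / (0.014072 + 0.000051) = 32.89 kip.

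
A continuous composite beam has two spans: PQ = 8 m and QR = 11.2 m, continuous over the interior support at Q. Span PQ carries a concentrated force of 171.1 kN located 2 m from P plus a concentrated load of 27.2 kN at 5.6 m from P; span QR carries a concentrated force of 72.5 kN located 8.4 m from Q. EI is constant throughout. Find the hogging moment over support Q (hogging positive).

Insert a hinge at Q; M_Q is the redundant, and each span becomes simply supported.
Discontinuity in slope at Q on the released structure — sum the simple-span end rotations:
  span PQ: point load 171.1 at a = 2: Pab(L + a)/(6LEI) = 427.8/EI
  span PQ: point load 27.2 at a = 5.6: Pab(L + a)/(6LEI) = 103.6/EI
  span QR: point load 72.5 at a = 8.4: Pab(L + b)/(6LEI) = 355.2/EI
  relative rotation θ_0 = (531.3 + 355.2)/EI = 886.6/EI
A unit hogging moment at Q produces rotation L₁/(3EI) + L₂/(3EI) = 6.4/EI.
Slope continuity at Q: θ_0 = M_Q·6.4/EI, so M_Q = 886.6/6.4 = 138.5 kN·m (hogging).

M_Q = 138.5 kN·m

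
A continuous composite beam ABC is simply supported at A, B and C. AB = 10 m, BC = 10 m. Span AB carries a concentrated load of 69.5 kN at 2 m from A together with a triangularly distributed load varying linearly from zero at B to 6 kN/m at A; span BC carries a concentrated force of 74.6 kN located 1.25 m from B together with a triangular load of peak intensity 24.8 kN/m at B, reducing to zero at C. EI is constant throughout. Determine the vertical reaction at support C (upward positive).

R_C = 33.48 kN

Take M_B as the redundant. Released structure: two simple spans AB and BC with a hinge at B.
Rotations at B on the released spans (each span's end-slope, ×1/EI):
  span AB: point load 69.5 at a = 2: Pab(L + a)/(6LEI) = 222.4/EI
  span AB: triangular load, peak 6: 7w₀L³/(360EI) = 116.7/EI
  span BC: point load 74.6 at a = 1.25: Pab(L + b)/(6LEI) = 255/EI
  span BC: triangular load, peak 24.8: w₀L³/(45EI) = 551.1/EI
  relative rotation θ_0 = (339.1 + 806.1)/EI = 1145/EI
A unit hogging moment at B produces rotation L₁/(3EI) + L₂/(3EI) = 6.667/EI.
Slope continuity at B: θ_0 = M_B·6.667/EI, so M_B = 1145/6.667 = 171.8 kN·m (hogging).
Span BC, ΣM about C: R_B^{BC}·10 = 1479 + 171.8, so R_B^{BC} = 165.1 kN and R_C = 198.6 − 165.1 = 33.48 kN.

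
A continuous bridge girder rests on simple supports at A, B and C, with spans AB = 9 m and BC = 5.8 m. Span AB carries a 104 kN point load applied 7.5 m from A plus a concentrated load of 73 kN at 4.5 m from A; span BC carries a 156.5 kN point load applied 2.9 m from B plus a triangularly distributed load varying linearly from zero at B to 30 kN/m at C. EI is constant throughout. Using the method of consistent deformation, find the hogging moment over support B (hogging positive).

Insert a hinge at B; M_B is the redundant, and each span becomes simply supported.
Discontinuity in slope at B on the released structure — sum the simple-span end rotations:
  span AB: point load 104 at a = 7.5: Pab(L + a)/(6LEI) = 357.5/EI
  span AB: point load 73 at a = 4.5: Pab(L + a)/(6LEI) = 369.6/EI
  span BC: point load 156.5 at a = 2.9: Pab(L + b)/(6LEI) = 329/EI
  span BC: triangular load, peak 30: 7w₀L³/(360EI) = 113.8/EI
  relative rotation θ_0 = (727.1 + 442.9)/EI = 1170/EI
A unit hogging moment at B produces rotation L₁/(3EI) + L₂/(3EI) = 4.933/EI.
Slope continuity at B: θ_0 = M_B·4.933/EI, so M_B = 1170/4.933 = 237.1 kN·m (hogging).

M_B = 237.1 kN·m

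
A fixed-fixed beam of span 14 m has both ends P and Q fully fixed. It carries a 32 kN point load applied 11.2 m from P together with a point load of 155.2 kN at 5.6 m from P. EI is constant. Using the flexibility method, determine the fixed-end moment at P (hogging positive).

M_P = 327.2 kN·m

Take the two fixed-end moments M_P, M_Q as redundants; the released structure is the simple span PQ.
Simple-span end rotations at P and Q under the given loads:
  at P: point load 32 at a = 11.2: Pab(L + b)/(6LEI) = 200.7/EI
  at Q: point load 32 at a = 11.2: Pab(L + a)/(6LEI) = 301.1/EI
  at P: point load 155.2 at a = 5.6: Pab(L + b)/(6LEI) = 1947/EI
  at Q: point load 155.2 at a = 5.6: Pab(L + a)/(6LEI) = 1703/EI
  θ_P0 = 2148/EI,  θ_Q0 = 2005/EI
Flexibility coefficients: a unit moment at one end gives L/(3EI) there and L/(6EI) at the far end, so f₁₁ = f₂₂ = 4.667/EI and f₁₂ = f₂₁ = 2.333/EI.
Compatibility — zero rotation at each built-in end:
  4.667 M_P + 2.333 M_Q = 2148
  2.333 M_P + 4.667 M_Q = 2005
Solving the pair gives M_P = 327.2 kN·m and M_Q = 265.9 kN·m (hogging).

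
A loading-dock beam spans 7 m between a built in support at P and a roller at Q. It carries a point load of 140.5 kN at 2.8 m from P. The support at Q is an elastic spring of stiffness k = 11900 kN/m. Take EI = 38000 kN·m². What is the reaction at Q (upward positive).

Choose R_Q as the redundant. The primary structure is the cantilever fixed at P.
Free-end deflection of the primary structure under the applied loading (downward +):
  point load 140.5 at a = 2.8: Pa²(3L − a)/(6EI) = 3341/EI
Tip deflection under a unit load at Q: L³/(3EI) = 114.3/EI.
With EI = 38000 kN·m²: δ_0 = 0.087928 m and δ_{QQ} = 0.003009 m/kN.
Compatibility — the spring shortens by R_Q/k under the reaction it provides: δ_0 − R_Q·δ_{QQ} = R_Q/k. With 1/k = 0.000084 m/kN, R_Q = δ_0 / (δ_{QQ} + 1/k) = 0.087928 / (0.003009 + 0.000084) = 28.43 kN.

R_Q = 28.43 kN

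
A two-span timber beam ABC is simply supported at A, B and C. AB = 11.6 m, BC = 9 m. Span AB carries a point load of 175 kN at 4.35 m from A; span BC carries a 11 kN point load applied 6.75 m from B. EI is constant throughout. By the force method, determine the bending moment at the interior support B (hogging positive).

Insert a hinge at B; M_B is the redundant, and each span becomes simply supported.
Discontinuity in slope at B on the released structure — sum the simple-span end rotations:
  span AB: point load 175 at a = 4.35: Pab(L + a)/(6LEI) = 1265/EI
  span BC: point load 11 at a = 6.75: Pab(L + b)/(6LEI) = 34.8/EI
  relative rotation θ_0 = (1265 + 34.8)/EI = 1300/EI
A unit hogging moment at B produces rotation L₁/(3EI) + L₂/(3EI) = 6.867/EI.
Slope continuity at B: θ_0 = M_B·6.867/EI, so M_B = 1300/6.867 = 189.3 kN·m (hogging).

M_B = 189.3 kN·m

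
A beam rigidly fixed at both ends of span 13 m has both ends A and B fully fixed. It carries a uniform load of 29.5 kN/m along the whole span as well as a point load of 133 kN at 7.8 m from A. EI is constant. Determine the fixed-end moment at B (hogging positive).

Release both end moments; the primary structure is a simply-supported span AB with redundants M_A and M_B.
End rotations of the released simple span under the applied load (×1/EI):
  at A: UDL 29.5: wL³/(24EI) = 2700/EI
  at B: UDL 29.5: wL³/(24EI) = 2700/EI
  at A: point load 133 at a = 7.8: Pab(L + b)/(6LEI) = 1259/EI
  at B: point load 133 at a = 7.8: Pab(L + a)/(6LEI) = 1439/EI
  θ_A0 = 3959/EI,  θ_B0 = 4139/EI
Flexibility coefficients: a unit moment at one end gives L/(3EI) there and L/(6EI) at the far end, so f₁₁ = f₂₂ = 4.333/EI and f₁₂ = f₂₁ = 2.167/EI.
Compatibility — zero rotation at each built-in end:
  4.333 M_A + 2.167 M_B = 3959
  2.167 M_A + 4.333 M_B = 4139
Solving the pair gives M_A = 581.4 kN·m and M_B = 664.4 kN·m (hogging).

M_B = 664.4 kN·m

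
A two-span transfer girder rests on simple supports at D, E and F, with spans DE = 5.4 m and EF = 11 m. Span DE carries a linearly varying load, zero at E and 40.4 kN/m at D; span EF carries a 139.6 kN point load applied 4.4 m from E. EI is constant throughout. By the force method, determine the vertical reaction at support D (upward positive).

Release continuity at E by inserting a hinge; the redundant is the internal moment M_E. The primary structure is two simply-supported spans DE and EF.
End slopes at the hinge E, treating each span as simply supported:
  span DE: triangular load, peak 40.4: 7w₀L³/(360EI) = 123.7/EI
  span EF: point load 139.6 at a = 4.4: Pab(L + b)/(6LEI) = 1081/EI
  relative rotation θ_0 = (123.7 + 1081)/EI = 1205/EI
A unit hogging moment at E produces rotation L₁/(3EI) + L₂/(3EI) = 5.467/EI.
Compatibility: M_E·(L₁+L₂)/(3EI) = θ_0, giving M_E = 220.4 kN·m (hogging).
Span DE, ΣM about D with M_E applied at E: R_E^{DE}·5.4 = 196.3 + 220.4, so R_E^{DE} = 77.17 kN and R_D = 109.1 − 77.17 = 31.91 kN.

R_D = 31.91 kN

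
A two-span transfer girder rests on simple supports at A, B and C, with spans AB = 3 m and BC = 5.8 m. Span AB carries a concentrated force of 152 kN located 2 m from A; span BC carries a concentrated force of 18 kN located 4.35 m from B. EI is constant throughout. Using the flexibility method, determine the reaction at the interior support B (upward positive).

R_B = 124.5 kN

Release continuity at B by inserting a hinge; the redundant is the internal moment M_B. The primary structure is two simply-supported spans AB and BC.
End slopes at the hinge B, treating each span as simply supported:
  span AB: point load 152 at a = 2: Pab(L + a)/(6LEI) = 84.44/EI
  span BC: point load 18 at a = 4.35: Pab(L + b)/(6LEI) = 23.65/EI
  relative rotation θ_0 = (84.44 + 23.65)/EI = 108.1/EI
A unit hogging moment at B produces rotation L₁/(3EI) + L₂/(3EI) = 2.933/EI.
Slope continuity at B: θ_0 = M_B·2.933/EI, so M_B = 108.1/2.933 = 36.85 kN·m (hogging).
Span AB, ΣM about A with M_B applied at B: R_B^{AB}·3 = 304 + 36.85, so R_B^{AB} = 113.6 kN and R_A = 152 − 113.6 = 38.38 kN.
Span BC, ΣM about C: R_B^{BC}·5.8 = 26.1 + 36.85, so R_B^{BC} = 10.85 kN and R_C = 18 − 10.85 = 7.146 kN.
R_B = 113.6 + 10.85 = 124.5 kN.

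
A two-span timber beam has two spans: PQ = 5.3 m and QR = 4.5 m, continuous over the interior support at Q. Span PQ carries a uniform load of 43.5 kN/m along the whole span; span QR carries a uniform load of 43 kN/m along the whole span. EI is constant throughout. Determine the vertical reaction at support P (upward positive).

Release continuity at Q by inserting a hinge; the redundant is the internal moment M_Q. The primary structure is two simply-supported spans PQ and QR.
Rotations at Q on the released spans (each span's end-slope, ×1/EI):
  span PQ: UDL 43.5: wL³/(24EI) = 269.8/EI
  span QR: UDL 43: wL³/(24EI) = 163.3/EI
  relative rotation θ_0 = (269.8 + 163.3)/EI = 433.1/EI
A unit hogging moment at Q produces rotation L₁/(3EI) + L₂/(3EI) = 3.267/EI.
Slope continuity at Q: θ_0 = M_Q·3.267/EI, so M_Q = 433.1/3.267 = 132.6 kN·m (hogging).
Span PQ, ΣM about P with M_Q applied at Q: R_Q^{PQ}·5.3 = 611 + 132.6, so R_Q^{PQ} = 140.3 kN and R_P = 230.6 − 140.3 = 90.26 kN.

R_P = 90.26 kN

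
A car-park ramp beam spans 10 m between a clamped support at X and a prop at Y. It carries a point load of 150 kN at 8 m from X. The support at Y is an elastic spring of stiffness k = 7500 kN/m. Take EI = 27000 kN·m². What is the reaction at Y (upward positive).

R_Y = 104.5 kN

Release the roller at Y. Primary structure: cantilever fixed at X.
Free-end deflection of the primary structure under the applied loading (downward +):
  point load 150 at a = 8: Pa²(3L − a)/(6EI) = 35200/EI
Flexibility coefficient — unit upward force at Y: δ_{YY} = L³/(3EI) = 333.3/EI.
With EI = 27000 kN·m²: δ_0 = 1.3037 m and δ_{YY} = 0.012346 m/kN.
Compatibility — the spring shortens by R_Y/k under the reaction it provides: δ_0 − R_Y·δ_{YY} = R_Y/k. With 1/k = 0.000133 m/kN, R_Y = δ_0 / (δ_{YY} + 1/k) = 1.3037 / (0.012346 + 0.000133) = 104.5 kN.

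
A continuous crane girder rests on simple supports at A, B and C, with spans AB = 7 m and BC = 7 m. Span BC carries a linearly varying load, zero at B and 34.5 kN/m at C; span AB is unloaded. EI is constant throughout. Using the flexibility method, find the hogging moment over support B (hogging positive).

M_B = 49.31 kN·m

Release continuity at B by inserting a hinge; the redundant is the internal moment M_B. The primary structure is two simply-supported spans AB and BC.
Rotations at B on the released spans (each span's end-slope, ×1/EI):
  span BC: triangular load, peak 34.5: 7w₀L³/(360EI) = 230.1/EI
  relative rotation θ_0 = (0 + 230.1)/EI = 230.1/EI
A unit hogging moment at B produces rotation L₁/(3EI) + L₂/(3EI) = 4.667/EI.
Compatibility: M_B·(L₁+L₂)/(3EI) = θ_0, giving M_B = 49.31 kN·m (hogging).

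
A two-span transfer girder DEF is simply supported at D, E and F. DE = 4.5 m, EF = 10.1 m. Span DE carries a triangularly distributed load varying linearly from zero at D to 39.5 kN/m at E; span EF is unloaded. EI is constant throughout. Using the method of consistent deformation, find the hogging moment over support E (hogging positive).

Take M_E as the redundant. Released structure: two simple spans DE and EF with a hinge at E.
Rotations at E on the released spans (each span's end-slope, ×1/EI):
  span DE: triangular load, peak 39.5: w₀L³/(45EI) = 79.99/EI
  relative rotation θ_0 = (79.99 + 0)/EI = 79.99/EI
A unit hogging moment at E produces rotation L₁/(3EI) + L₂/(3EI) = 4.867/EI.
Compatibility: M_E·(L₁+L₂)/(3EI) = θ_0, giving M_E = 16.44 kN·m (hogging).

M_E = 16.44 kN·m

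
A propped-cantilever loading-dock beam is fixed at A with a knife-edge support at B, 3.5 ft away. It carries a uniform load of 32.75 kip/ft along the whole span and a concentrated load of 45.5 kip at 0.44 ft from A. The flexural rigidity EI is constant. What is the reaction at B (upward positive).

R_B = 44.02 kip

Remove the prop at B; the released (primary) structure is a cantilever built in at A.
Deflection at B on the released cantilever, summing each load's contribution:
  UDL 32.75: wL⁴/(8EI) = 614.3/EI
  point load 45.5 at a = 0.44: Pa²(3L − a)/(6EI) = 14.77/EI
  δ_0 = 629.1/EI
Flexibility coefficient — unit upward force at B: δ_{BB} = L³/(3EI) = 14.29/EI.
The prop prevents deflection at B: R_B = δ_0/δ_{BB} = 629.1/14.29 = 44.02 kip.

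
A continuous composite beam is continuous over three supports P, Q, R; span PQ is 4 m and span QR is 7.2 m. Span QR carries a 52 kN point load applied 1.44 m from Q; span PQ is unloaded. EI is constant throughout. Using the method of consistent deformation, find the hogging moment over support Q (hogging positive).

Take M_Q as the redundant. Released structure: two simple spans PQ and QR with a hinge at Q.
Discontinuity in slope at Q on the released structure — sum the simple-span end rotations:
  span QR: point load 52 at a = 1.44: Pab(L + b)/(6LEI) = 129.4/EI
  relative rotation θ_0 = (0 + 129.4)/EI = 129.4/EI
A unit hogging moment at Q produces rotation L₁/(3EI) + L₂/(3EI) = 3.733/EI.
Compatibility: M_Q·(L₁+L₂)/(3EI) = θ_0, giving M_Q = 34.66 kN·m (hogging).

M_Q = 34.66 kN·m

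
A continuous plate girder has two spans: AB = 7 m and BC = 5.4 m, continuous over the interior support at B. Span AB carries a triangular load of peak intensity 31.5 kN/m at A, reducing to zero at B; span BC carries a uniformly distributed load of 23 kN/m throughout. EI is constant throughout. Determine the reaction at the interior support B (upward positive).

R_B = 127.5 kN

Take M_B as the redundant. Released structure: two simple spans AB and BC with a hinge at B.
End slopes at the hinge B, treating each span as simply supported:
  span AB: triangular load, peak 31.5: 7w₀L³/(360EI) = 210.1/EI
  span BC: UDL 23: wL³/(24EI) = 150.9/EI
  relative rotation θ_0 = (210.1 + 150.9)/EI = 361/EI
A unit hogging moment at B produces rotation L₁/(3EI) + L₂/(3EI) = 4.133/EI.
Slope continuity at B: θ_0 = M_B·4.133/EI, so M_B = 361/4.133 = 87.34 kN·m (hogging).
Span AB, ΣM about A with M_B applied at B: R_B^{AB}·7 = 257.2 + 87.34, so R_B^{AB} = 49.23 kN and R_A = 110.2 − 49.23 = 61.02 kN.
Span BC, ΣM about C: R_B^{BC}·5.4 = 335.3 + 87.34, so R_B^{BC} = 78.27 kN and R_C = 124.2 − 78.27 = 45.93 kN.
R_B = 49.23 + 78.27 = 127.5 kN.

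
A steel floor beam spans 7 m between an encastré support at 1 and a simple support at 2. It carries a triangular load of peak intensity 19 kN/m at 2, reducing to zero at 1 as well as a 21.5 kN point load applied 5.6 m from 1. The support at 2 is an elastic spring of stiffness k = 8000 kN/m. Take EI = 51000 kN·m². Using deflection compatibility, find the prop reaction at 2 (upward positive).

R_2 = 48.98 kN

Take the reaction at 2 as the redundant and release it; the primary structure is a cantilever fixed at 1.
Free-end deflection of the primary structure under the applied loading (downward +):
  triangular load, peak 19 at the free end: 11w₀L⁴/(120EI) = 4182/EI
  point load 21.5 at a = 5.6: Pa²(3L − a)/(6EI) = 1731/EI
  δ_0 = 5912/EI
Flexibility coefficient — unit upward force at 2: δ_{22} = L³/(3EI) = 114.3/EI.
With EI = 51000 kN·m²: δ_0 = 0.11593 m and δ_{22} = 0.002242 m/kN.
Compatibility — the spring shortens by R_2/k under the reaction it provides: δ_0 − R_2·δ_{22} = R_2/k. With 1/k = 0.000125 m/kN, R_2 = δ_0 / (δ_{22} + 1/k) = 0.11593 / (0.002242 + 0.000125) = 48.98 kN.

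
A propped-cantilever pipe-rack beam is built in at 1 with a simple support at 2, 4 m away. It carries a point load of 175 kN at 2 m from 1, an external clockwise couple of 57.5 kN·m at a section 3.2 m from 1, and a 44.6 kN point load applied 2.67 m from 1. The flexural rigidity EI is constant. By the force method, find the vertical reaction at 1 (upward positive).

R_1 = 121 kN

Remove the prop at 2; the released (primary) structure is a cantilever built in at 1.
Downward deflection at the released point 2 due to the loads:
  point load 175 at a = 2: Pa²(3L − a)/(6EI) = 1167/EI
  clockwise couple 57.5 at a = 3.2: M₀a(2L − a)/(2EI) = 441.6/EI
  point load 44.6 at a = 2.67: Pa²(3L − a)/(6EI) = 494.4/EI
  δ_0 = 2103/EI
Tip deflection under a unit load at 2: L³/(3EI) = 21.33/EI.
Compatibility at 2: δ_0 − R_2·δ_{22} = 0, so R_2 = 2103/21.33 = 98.56 kN.
Vertical equilibrium: R_1 = ΣP − R_2 = 219.6 − 98.56 = 121 kN.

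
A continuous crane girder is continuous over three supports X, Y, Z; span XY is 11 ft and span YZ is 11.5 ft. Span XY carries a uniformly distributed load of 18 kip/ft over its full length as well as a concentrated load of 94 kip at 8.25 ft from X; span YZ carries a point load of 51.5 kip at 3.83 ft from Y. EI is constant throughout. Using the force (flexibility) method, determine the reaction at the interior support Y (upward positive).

R_Y = 252.2 kip

Insert a hinge at Y; M_Y is the redundant, and each span becomes simply supported.
End slopes at the hinge Y, treating each span as simply supported:
  span XY: UDL 18: wL³/(24EI) = 998.2/EI
  span XY: point load 94 at a = 8.25: Pab(L + a)/(6LEI) = 622/EI
  span YZ: point load 51.5 at a = 3.83: Pab(L + b)/(6LEI) = 420.3/EI
  relative rotation θ_0 = (1620 + 420.3)/EI = 2041/EI
A unit hogging moment at Y produces rotation L₁/(3EI) + L₂/(3EI) = 7.5/EI.
Slope continuity at Y: θ_0 = M_Y·7.5/EI, so M_Y = 2041/7.5 = 272.1 kip·ft (hogging).
Span XY, ΣM about X with M_Y applied at Y: R_Y^{XY}·11 = 1864 + 272.1, so R_Y^{XY} = 194.2 kip and R_X = 292 − 194.2 = 97.77 kip.
Span YZ, ΣM about Z: R_Y^{YZ}·11.5 = 395 + 272.1, so R_Y^{YZ} = 58.01 kip and R_Z = 51.5 − 58.01 = -6.507 kip.
R_Y = 194.2 + 58.01 = 252.2 kip.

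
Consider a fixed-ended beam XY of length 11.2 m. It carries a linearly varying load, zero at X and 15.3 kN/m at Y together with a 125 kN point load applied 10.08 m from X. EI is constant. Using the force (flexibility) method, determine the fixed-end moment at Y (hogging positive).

Take the two fixed-end moments M_X, M_Y as redundants; the released structure is the simple span XY.
Simple-span end rotations at X and Y under the given loads:
  at X: triangular load, peak 15.3: 7w₀L³/(360EI) = 418/EI
  at Y: triangular load, peak 15.3: w₀L³/(45EI) = 477.7/EI
  at X: point load 125 at a = 10.08: Pab(L + b)/(6LEI) = 258.7/EI
  at Y: point load 125 at a = 10.08: Pab(L + a)/(6LEI) = 446.9/EI
  θ_X0 = 676.7/EI,  θ_Y0 = 924.6/EI
Flexibility coefficients: a unit moment at one end gives L/(3EI) there and L/(6EI) at the far end, so f₁₁ = f₂₂ = 3.733/EI and f₁₂ = f₂₁ = 1.867/EI.
Compatibility — zero rotation at each built-in end:
  3.733 M_X + 1.867 M_Y = 676.7
  1.867 M_X + 3.733 M_Y = 924.6
Solving the pair gives M_X = 76.57 kN·m and M_Y = 209.4 kN·m (hogging).

M_Y = 209.4 kN·m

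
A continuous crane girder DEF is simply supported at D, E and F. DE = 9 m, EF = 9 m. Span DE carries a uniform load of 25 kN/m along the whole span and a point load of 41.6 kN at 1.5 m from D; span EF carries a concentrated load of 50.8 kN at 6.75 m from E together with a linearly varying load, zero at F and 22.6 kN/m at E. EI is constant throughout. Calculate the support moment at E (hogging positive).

M_E = 229.5 kN·m

Release continuity at E by inserting a hinge; the redundant is the internal moment M_E. The primary structure is two simply-supported spans DE and EF.
Discontinuity in slope at E on the released structure — sum the simple-span end rotations:
  span DE: UDL 25: wL³/(24EI) = 759.4/EI
  span DE: point load 41.6 at a = 1.5: Pab(L + a)/(6LEI) = 91/EI
  span EF: point load 50.8 at a = 6.75: Pab(L + b)/(6LEI) = 160.7/EI
  span EF: triangular load, peak 22.6: w₀L³/(45EI) = 366.1/EI
  relative rotation θ_0 = (850.4 + 526.9)/EI = 1377/EI
A unit hogging moment at E produces rotation L₁/(3EI) + L₂/(3EI) = 6/EI.
Compatibility: M_E·(L₁+L₂)/(3EI) = θ_0, giving M_E = 229.5 kN·m (hogging).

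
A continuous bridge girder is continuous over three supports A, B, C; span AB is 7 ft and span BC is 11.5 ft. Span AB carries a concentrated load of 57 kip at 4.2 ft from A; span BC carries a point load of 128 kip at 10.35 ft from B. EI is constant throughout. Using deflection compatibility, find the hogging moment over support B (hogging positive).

Take M_B as the redundant. Released structure: two simple spans AB and BC with a hinge at B.
End slopes at the hinge B, treating each span as simply supported:
  span AB: point load 57 at a = 4.2: Pab(L + a)/(6LEI) = 178.8/EI
  span BC: point load 128 at a = 10.35: Pab(L + b)/(6LEI) = 279.3/EI
  relative rotation θ_0 = (178.8 + 279.3)/EI = 458.1/EI
A unit hogging moment at B produces rotation L₁/(3EI) + L₂/(3EI) = 6.167/EI.
Compatibility: M_B·(L₁+L₂)/(3EI) = θ_0, giving M_B = 74.28 kip·ft (hogging).

M_B = 74.28 kip·ft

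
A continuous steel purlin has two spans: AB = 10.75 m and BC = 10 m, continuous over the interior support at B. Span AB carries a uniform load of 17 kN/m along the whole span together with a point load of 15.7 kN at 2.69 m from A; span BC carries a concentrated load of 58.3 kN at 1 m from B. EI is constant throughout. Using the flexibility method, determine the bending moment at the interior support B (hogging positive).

Release continuity at B by inserting a hinge; the redundant is the internal moment M_B. The primary structure is two simply-supported spans AB and BC.
Rotations at B on the released spans (each span's end-slope, ×1/EI):
  span AB: UDL 17: wL³/(24EI) = 880/EI
  span AB: point load 15.7 at a = 2.69: Pab(L + a)/(6LEI) = 70.93/EI
  span BC: point load 58.3 at a = 1: Pab(L + b)/(6LEI) = 166.2/EI
  relative rotation θ_0 = (950.9 + 166.2)/EI = 1117/EI
A unit hogging moment at B produces rotation L₁/(3EI) + L₂/(3EI) = 6.917/EI.
Slope continuity at B: θ_0 = M_B·6.917/EI, so M_B = 1117/6.917 = 161.5 kN·m (hogging).

M_B = 161.5 kN·m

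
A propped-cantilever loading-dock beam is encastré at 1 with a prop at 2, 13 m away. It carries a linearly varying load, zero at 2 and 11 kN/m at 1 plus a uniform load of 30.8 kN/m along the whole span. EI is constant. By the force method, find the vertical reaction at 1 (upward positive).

R_1 = 307.4 kN

Take the reaction at 2 as the redundant and release it; the primary structure is a cantilever fixed at 1.
Primary-structure tip deflection at 2 by superposition:
  triangular load, peak 11 at the fixed end: w₀L⁴/(30EI) = 10472/EI
  UDL 30.8: wL⁴/(8EI) = 109960/EI
  δ_0 = 120432/EI
Flexibility coefficient — unit upward force at 2: δ_{22} = L³/(3EI) = 732.3/EI.
The prop prevents deflection at 2: R_2 = δ_0/δ_{22} = 120432/732.3 = 164.4 kN.
Vertical equilibrium: R_1 = ΣP − R_2 = 471.9 − 164.4 = 307.4 kN.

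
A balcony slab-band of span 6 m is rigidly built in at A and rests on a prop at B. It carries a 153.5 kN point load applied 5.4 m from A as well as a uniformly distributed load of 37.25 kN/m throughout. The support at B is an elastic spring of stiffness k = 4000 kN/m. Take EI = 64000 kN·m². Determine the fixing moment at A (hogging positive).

M_A = 447.1 kN·m

Choose R_B as the redundant. The primary structure is the cantilever fixed at A.
Downward deflection at the released point B due to the loads:
  point load 153.5 at a = 5.4: Pa²(3L − a)/(6EI) = 9400/EI
  UDL 37.25: wL⁴/(8EI) = 6034/EI
  δ_0 = 15434/EI
Tip deflection under a unit load at B: L³/(3EI) = 72/EI.
With EI = 64000 kN·m²: δ_0 = 0.24116 m and δ_{BB} = 0.001125 m/kN.
Compatibility — the spring shortens by R_B/k under the reaction it provides: δ_0 − R_B·δ_{BB} = R_B/k. With 1/k = 0.00025 m/kN, R_B = δ_0 / (δ_{BB} + 1/k) = 0.24116 / (0.001125 + 0.00025) = 175.4 kN.
Moment equilibrium about A: M_A = Σ(load moments about A) − R_B·L = 1499 − 175.4×6 = 447.1 kN·m.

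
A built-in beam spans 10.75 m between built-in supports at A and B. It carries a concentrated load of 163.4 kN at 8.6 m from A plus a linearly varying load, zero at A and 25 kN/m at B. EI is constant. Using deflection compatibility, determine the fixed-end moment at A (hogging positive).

Take the two fixed-end moments M_A, M_B as redundants; the released structure is the simple span AB.
End rotations of the released simple span under the applied load (×1/EI):
  at A: point load 163.4 at a = 8.6: Pab(L + b)/(6LEI) = 604.3/EI
  at B: point load 163.4 at a = 8.6: Pab(L + a)/(6LEI) = 906.4/EI
  at A: triangular load, peak 25: 7w₀L³/(360EI) = 603.9/EI
  at B: triangular load, peak 25: w₀L³/(45EI) = 690.2/EI
  θ_A0 = 1208/EI,  θ_B0 = 1597/EI
Flexibility coefficients: a unit moment at one end gives L/(3EI) there and L/(6EI) at the far end, so f₁₁ = f₂₂ = 3.583/EI and f₁₂ = f₂₁ = 1.792/EI.
Compatibility — zero rotation at each built-in end:
  3.583 M_A + 1.792 M_B = 1208
  1.792 M_A + 3.583 M_B = 1597
Solving the pair gives M_A = 152.5 kN·m and M_B = 369.3 kN·m (hogging).

M_A = 152.5 kN·m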